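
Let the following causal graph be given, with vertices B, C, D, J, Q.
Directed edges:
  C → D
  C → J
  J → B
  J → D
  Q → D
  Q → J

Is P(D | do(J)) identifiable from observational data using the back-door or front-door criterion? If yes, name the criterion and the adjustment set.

P(D|do(J)): backdoor, adjust for {C, Q}.

desc(J)\{J}={B,D}; candidates ⊆ {C,Q}.
size 0: {}; under {} J still reaches {C,D,Q} ∋ D.
size 1: {C}, {Q}; under {C} J still reaches {D,Q} ∋ D.
{C,Q}: J⊥D given {C,Q} in G with J→· removed — back-door holds.
P(D|do(J)) = Σ_{C,Q} P(D|J,C,Q)·P(C,Q).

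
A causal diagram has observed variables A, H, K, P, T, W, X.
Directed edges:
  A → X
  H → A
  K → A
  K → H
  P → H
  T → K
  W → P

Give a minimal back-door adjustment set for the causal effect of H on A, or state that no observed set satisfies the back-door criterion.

desc(H)\{H}={A,X}; candidates ⊆ {K,P,T,W}.
size 0: {}; under {} H still reaches {A,K,P,T,W,X} ∋ A.
{K}: H⊥A given {K} in G with H→· removed — back-door holds.

H→A: minimal back-door set {K}.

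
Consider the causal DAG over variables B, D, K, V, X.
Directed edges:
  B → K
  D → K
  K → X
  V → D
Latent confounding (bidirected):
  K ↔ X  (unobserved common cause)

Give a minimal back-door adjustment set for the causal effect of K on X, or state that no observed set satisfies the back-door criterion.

desc(K)\{K}={X}; candidates ⊆ {B,D,V}.
K↔X: latent back-door arc(s) into K.
size 0: {}; under {} K still reaches {B,D,V,X} ∋ X.
size 1: {B}, {D}, {V}; under {B} K still reaches {D,V,X} ∋ X.
size 2: {B,D}, {B,V}, {D,V}; under {B,D} K still reaches {X} ∋ X.
K↔X cannot be blocked by any observed set — no back-door set.

K→X: no observed back-door set.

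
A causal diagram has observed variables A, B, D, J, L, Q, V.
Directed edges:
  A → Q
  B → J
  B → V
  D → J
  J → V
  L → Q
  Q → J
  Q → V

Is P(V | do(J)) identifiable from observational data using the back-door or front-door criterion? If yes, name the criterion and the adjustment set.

desc(J)\{J}={V}; candidates ⊆ {A,B,D,L,Q}.
size 0: {}; under {} J still reaches {A,B,D,L,Q,V} ∋ V.
size 1: {A}, {B}, {D} …(+2); under {A} J still reaches {B,D,L,Q,V} ∋ V.
{B,Q}: J⊥V given {B,Q} in G with J→· removed — back-door holds.
P(V|do(J)) = Σ_{B,Q} P(V|J,B,Q)·P(B,Q).

P(V|do(J)): backdoor, adjust for {B, Q}.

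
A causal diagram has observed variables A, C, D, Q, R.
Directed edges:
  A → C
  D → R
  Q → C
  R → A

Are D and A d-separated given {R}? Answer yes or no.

Bayes-Ball from D | {R} reaches ∅.
A ∉ reach(D|{R}) ⇒ D ⊥ A | {R}.

Yes — D ⊥ A | {R}.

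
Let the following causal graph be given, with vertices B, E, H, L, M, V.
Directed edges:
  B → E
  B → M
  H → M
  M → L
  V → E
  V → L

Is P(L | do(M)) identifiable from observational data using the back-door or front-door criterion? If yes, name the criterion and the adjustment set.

P(L|do(M)): backdoor, adjust for ∅.

desc(M)\{M}={L}; candidates ⊆ {B,E,H,V}.
∅: M⊥L given ∅ in G with M→· removed — back-door holds.
P(L|do(M)) = P(L|M) — no adjustment needed.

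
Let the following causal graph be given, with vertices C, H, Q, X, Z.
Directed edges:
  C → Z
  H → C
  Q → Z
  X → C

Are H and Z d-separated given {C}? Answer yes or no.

Bayes-Ball from H | {C} reaches {X}.
Z ∉ reach(H|{C}) ⇒ H ⊥ Z | {C}.

Yes — H ⊥ Z | {C}.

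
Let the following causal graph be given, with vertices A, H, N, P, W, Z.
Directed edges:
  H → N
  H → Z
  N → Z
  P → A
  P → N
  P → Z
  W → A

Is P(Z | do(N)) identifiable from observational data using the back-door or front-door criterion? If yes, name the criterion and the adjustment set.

desc(N)\{N}={Z}; candidates ⊆ {A,H,P,W}.
size 0: {}; under {} N still reaches {A,H,P,Z} ∋ Z.
size 1: {A}, {H}, {P} …(+1); under {A} N still reaches {H,P,W,Z} ∋ Z.
{H,P}: N⊥Z given {H,P} in G with N→· removed — back-door holds.
P(Z|do(N)) = Σ_{H,P} P(Z|N,H,P)·P(H,P).

P(Z|do(N)): backdoor, adjust for {H, P}.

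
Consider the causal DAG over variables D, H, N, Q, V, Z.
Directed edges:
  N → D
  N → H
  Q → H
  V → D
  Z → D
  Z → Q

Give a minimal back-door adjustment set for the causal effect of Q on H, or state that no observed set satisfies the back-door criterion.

Q→H: minimal back-door set ∅.

desc(Q)\{Q}={H}; candidates ⊆ {D,N,V,Z}.
∅: Q⊥H given ∅ in G with Q→· removed — back-door holds.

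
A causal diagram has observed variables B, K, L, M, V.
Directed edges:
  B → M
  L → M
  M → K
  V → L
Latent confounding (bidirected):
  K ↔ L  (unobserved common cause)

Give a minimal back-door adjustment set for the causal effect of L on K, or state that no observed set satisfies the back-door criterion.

desc(L)\{L}={K,M}; candidates ⊆ {B,V}.
L↔K: latent back-door arc(s) into L.
size 0: {}; under {} L still reaches {K,V} ∋ K.
size 1: {B}, {V}; under {B} L still reaches {K,V} ∋ K.
size 2: {B,V}; under {B,V} L still reaches {K} ∋ K.
L↔K cannot be blocked by any observed set — no back-door set.

L→K: no observed back-door set.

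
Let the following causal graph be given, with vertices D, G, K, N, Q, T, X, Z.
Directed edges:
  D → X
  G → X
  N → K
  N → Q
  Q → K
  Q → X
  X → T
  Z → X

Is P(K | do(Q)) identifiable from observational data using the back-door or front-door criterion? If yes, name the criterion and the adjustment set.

desc(Q)\{Q}={K,T,X}; candidates ⊆ {D,G,N,Z}.
size 0: {}; under {} Q still reaches {K,N} ∋ K.
{N}: Q⊥K given {N} in G with Q→· removed — back-door holds.
P(K|do(Q)) = Σ_{N} P(K|Q,N)·P(N).

P(K|do(Q)): backdoor, adjust for {N}.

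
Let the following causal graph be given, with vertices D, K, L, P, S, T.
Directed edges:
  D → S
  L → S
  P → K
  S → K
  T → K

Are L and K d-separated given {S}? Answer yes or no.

Yes — L ⊥ K | {S}.

Bayes-Ball from L | {S} reaches {D}.
K ∉ reach(L|{S}) ⇒ L ⊥ K | {S}.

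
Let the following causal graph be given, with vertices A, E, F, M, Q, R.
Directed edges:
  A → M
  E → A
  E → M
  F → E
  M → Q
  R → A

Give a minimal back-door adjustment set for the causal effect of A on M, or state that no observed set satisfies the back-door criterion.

desc(A)\{A}={M,Q}; candidates ⊆ {E,F,R}.
size 0: {}; under {} A still reaches {E,F,M,Q,R} ∋ M.
{E}: A⊥M given {E} in G with A→· removed — back-door holds.

A→M: minimal back-door set {E}.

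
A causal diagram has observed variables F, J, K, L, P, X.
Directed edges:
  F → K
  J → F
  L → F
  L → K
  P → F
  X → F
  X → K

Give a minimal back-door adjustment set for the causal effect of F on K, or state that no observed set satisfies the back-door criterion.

F→K: minimal back-door set {L, X}.

desc(F)\{F}={K}; candidates ⊆ {J,L,P,X}.
size 0: {}; under {} F still reaches {J,K,L,P,X} ∋ K.
size 1: {J}, {L}, {P} …(+1); under {J} F still reaches {K,L,P,X} ∋ K.
{L,X}: F⊥K given {L,X} in G with F→· removed — back-door holds.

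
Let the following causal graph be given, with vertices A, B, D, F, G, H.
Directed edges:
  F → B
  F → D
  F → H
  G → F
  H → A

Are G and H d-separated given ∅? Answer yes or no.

No — G and H are d-connected given ∅.

Bayes-Ball from G | ∅ reaches {A,B,D,F,H}.
H ∈ reach(G|∅) ⇒ G ⊥̸ H | ∅.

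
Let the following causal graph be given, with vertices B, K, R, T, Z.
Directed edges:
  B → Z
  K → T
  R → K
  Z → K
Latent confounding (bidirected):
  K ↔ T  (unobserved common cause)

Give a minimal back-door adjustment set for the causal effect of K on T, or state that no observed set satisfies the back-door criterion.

desc(K)\{K}={T}; candidates ⊆ {B,R,Z}.
K↔T: latent back-door arc(s) into K.
size 0: {}; under {} K still reaches {B,R,T,Z} ∋ T.
size 1: {B}, {R}, {Z}; under {B} K still reaches {R,T,Z} ∋ T.
size 2: {B,R}, {B,Z}, {R,Z}; under {B,R} K still reaches {T,Z} ∋ T.
K↔T cannot be blocked by any observed set — no back-door set.

K→T: no observed back-door set.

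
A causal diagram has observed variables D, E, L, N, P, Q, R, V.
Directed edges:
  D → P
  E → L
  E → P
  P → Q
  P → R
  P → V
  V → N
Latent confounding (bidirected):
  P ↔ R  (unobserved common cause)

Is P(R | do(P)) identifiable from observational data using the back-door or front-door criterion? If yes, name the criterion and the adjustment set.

P(R|do(P)): not identifiable (no BD/FD set).

desc(P)\{P}={N,Q,R,V}; candidates ⊆ {D,E,L}.
P↔R: latent back-door arc(s) into P.
size 0: {}; under {} P still reaches {D,E,L,R} ∋ R.
size 1: {D}, {E}, {L}; under {D} P still reaches {E,L,R} ∋ R.
size 2: {D,E}, {D,L}, {E,L}; under {D,E} P still reaches {R} ∋ R.
P↔R cannot be blocked by any observed set — no back-door set.
No mediator lies on a directed P→…→R path.
Neither criterion identifies P(R|do(P)) in this graph.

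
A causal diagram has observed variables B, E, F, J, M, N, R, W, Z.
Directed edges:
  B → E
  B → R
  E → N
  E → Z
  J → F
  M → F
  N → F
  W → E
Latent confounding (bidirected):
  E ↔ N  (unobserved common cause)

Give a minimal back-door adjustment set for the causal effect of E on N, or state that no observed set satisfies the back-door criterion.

desc(E)\{E}={F,N,Z}; candidates ⊆ {B,J,M,R,W}.
E↔N: latent back-door arc(s) into E.
size 0: {}; under {} E still reaches {B,F,N,R,W} ∋ N.
size 1: {B}, {J}, {M} …(+2); under {B} E still reaches {F,N,W} ∋ N.
size 2: {B,J}, {B,M}, {B,R} …(+7); under {B,J} E still reaches {F,N,W} ∋ N.
E↔N cannot be blocked by any observed set — no back-door set.

E→N: no observed back-door set.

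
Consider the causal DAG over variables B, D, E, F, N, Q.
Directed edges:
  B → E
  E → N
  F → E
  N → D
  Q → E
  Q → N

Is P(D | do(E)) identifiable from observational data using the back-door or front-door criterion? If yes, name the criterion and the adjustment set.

desc(E)\{E}={D,N}; candidates ⊆ {B,F,Q}.
size 0: {}; under {} E still reaches {B,D,F,N,Q} ∋ D.
{Q}: E⊥D given {Q} in G with E→· removed — back-door holds.
P(D|do(E)) = Σ_{Q} P(D|E,Q)·P(Q).

P(D|do(E)): backdoor, adjust for {Q}.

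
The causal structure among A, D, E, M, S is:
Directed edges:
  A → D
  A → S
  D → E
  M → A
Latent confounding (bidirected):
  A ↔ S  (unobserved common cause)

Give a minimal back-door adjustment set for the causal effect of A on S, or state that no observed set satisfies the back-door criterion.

A→S: no observed back-door set.

desc(A)\{A}={D,E,S}; candidates ⊆ {M}.
A↔S: latent back-door arc(s) into A.
size 0: {}; under {} A still reaches {M,S} ∋ S.
size 1: {M}; under {M} A still reaches {S} ∋ S.
A↔S cannot be blocked by any observed set — no back-door set.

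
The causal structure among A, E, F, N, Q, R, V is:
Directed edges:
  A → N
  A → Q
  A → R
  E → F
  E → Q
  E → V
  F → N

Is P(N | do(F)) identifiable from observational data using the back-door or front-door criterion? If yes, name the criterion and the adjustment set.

desc(F)\{F}={N}; candidates ⊆ {A,E,Q,R,V}.
∅: F⊥N given ∅ in G with F→· removed — back-door holds.
P(N|do(F)) = P(N|F) — no adjustment needed.

P(N|do(F)): backdoor, adjust for ∅.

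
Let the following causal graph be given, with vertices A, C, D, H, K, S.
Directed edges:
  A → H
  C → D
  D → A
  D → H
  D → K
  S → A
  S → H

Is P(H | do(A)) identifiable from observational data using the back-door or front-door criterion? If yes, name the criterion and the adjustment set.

P(H|do(A)): backdoor, adjust for {D, S}.

desc(A)\{A}={H}; candidates ⊆ {C,D,K,S}.
size 0: {}; under {} A still reaches {C,D,H,K,S} ∋ H.
size 1: {C}, {D}, {K} …(+1); under {C} A still reaches {D,H,K,S} ∋ H.
{D,S}: A⊥H given {D,S} in G with A→· removed — back-door holds.
P(H|do(A)) = Σ_{D,S} P(H|A,D,S)·P(D,S).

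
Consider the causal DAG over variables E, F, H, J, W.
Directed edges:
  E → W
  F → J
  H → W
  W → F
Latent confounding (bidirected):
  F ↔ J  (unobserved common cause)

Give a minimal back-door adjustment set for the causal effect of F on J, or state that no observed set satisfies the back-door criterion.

desc(F)\{F}={J}; candidates ⊆ {E,H,W}.
F↔J: latent back-door arc(s) into F.
size 0: {}; under {} F still reaches {E,H,J,W} ∋ J.
size 1: {E}, {H}, {W}; under {E} F still reaches {H,J,W} ∋ J.
size 2: {E,H}, {E,W}, {H,W}; under {E,H} F still reaches {J,W} ∋ J.
F↔J cannot be blocked by any observed set — no back-door set.

F→J: no observed back-door set.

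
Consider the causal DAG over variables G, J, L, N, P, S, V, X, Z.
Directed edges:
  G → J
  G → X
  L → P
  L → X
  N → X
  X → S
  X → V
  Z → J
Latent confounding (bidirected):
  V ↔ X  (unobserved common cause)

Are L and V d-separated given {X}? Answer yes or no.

Bayes-Ball from L | {X} reaches {G,J,N,P,V}.
V ∈ reach(L|{X}) ⇒ L ⊥̸ V | {X}.

No — L and V are d-connected given {X}.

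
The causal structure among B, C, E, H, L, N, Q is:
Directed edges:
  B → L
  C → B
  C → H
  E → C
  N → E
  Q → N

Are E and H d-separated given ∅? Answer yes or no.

No — E and H are d-connected given ∅.

Bayes-Ball from E | ∅ reaches {B,C,H,L,N,Q}.
H ∈ reach(E|∅) ⇒ E ⊥̸ H | ∅.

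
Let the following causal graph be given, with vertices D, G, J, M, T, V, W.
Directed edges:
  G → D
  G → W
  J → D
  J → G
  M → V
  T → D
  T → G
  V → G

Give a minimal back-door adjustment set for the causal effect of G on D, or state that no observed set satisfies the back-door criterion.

desc(G)\{G}={D,W}; candidates ⊆ {J,M,T,V}.
size 0: {}; under {} G still reaches {D,J,M,T,V} ∋ D.
size 1: {J}, {M}, {T} …(+1); under {J} G still reaches {D,M,T,V} ∋ D.
{J,T}: G⊥D given {J,T} in G with G→· removed — back-door holds.

G→D: minimal back-door set {J, T}.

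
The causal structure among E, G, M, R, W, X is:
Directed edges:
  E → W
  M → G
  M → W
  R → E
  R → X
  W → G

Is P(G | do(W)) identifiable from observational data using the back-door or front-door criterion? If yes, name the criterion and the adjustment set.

desc(W)\{W}={G}; candidates ⊆ {E,M,R,X}.
size 0: {}; under {} W still reaches {E,G,M,R,X} ∋ G.
{M}: W⊥G given {M} in G with W→· removed — back-door holds.
P(G|do(W)) = Σ_{M} P(G|W,M)·P(M).

P(G|do(W)): backdoor, adjust for {M}.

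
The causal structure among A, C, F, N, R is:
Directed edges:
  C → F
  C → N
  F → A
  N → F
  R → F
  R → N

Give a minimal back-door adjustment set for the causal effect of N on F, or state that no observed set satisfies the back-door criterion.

N→F: minimal back-door set {C, R}.

desc(N)\{N}={A,F}; candidates ⊆ {C,R}.
size 0: {}; under {} N still reaches {A,C,F,R} ∋ F.
size 1: {C}, {R}; under {C} N still reaches {A,F,R} ∋ F.
{C,R}: N⊥F given {C,R} in G with N→· removed — back-door holds.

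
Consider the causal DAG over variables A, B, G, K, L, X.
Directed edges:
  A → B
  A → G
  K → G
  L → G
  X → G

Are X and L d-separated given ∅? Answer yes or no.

Yes — X ⊥ L | ∅.

Bayes-Ball from X | ∅ reaches {G}.
L ∉ reach(X|∅) ⇒ X ⊥ L | ∅.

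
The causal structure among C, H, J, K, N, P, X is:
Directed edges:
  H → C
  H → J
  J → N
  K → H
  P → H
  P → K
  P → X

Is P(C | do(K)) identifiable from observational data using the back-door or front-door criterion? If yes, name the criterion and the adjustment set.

desc(K)\{K}={C,H,J,N}; candidates ⊆ {P,X}.
size 0: {}; under {} K still reaches {C,H,J,N,P,X} ∋ C.
{P}: K⊥C given {P} in G with K→· removed — back-door holds.
P(C|do(K)) = Σ_{P} P(C|K,P)·P(P).

P(C|do(K)): backdoor, adjust for {P}.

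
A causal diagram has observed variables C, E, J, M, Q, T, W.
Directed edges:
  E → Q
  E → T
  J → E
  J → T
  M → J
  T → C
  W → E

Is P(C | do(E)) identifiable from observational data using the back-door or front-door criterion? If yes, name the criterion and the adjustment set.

desc(E)\{E}={C,Q,T}; candidates ⊆ {J,M,W}.
size 0: {}; under {} E still reaches {C,J,M,T,W} ∋ C.
{J}: E⊥C given {J} in G with E→· removed — back-door holds.
P(C|do(E)) = Σ_{J} P(C|E,J)·P(J).

P(C|do(E)): backdoor, adjust for {J}.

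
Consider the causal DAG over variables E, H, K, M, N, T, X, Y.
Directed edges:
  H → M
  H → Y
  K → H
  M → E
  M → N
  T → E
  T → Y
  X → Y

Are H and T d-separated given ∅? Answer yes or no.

Bayes-Ball from H | ∅ reaches {E,K,M,N,Y}.
T ∉ reach(H|∅) ⇒ H ⊥ T | ∅.

Yes — H ⊥ T | ∅.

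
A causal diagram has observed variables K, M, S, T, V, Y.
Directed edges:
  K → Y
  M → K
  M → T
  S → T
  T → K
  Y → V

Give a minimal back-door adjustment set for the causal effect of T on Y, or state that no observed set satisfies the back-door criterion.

T→Y: minimal back-door set {M}.

desc(T)\{T}={K,V,Y}; candidates ⊆ {M,S}.
size 0: {}; under {} T still reaches {K,M,S,V,Y} ∋ Y.
{M}: T⊥Y given {M} in G with T→· removed — back-door holds.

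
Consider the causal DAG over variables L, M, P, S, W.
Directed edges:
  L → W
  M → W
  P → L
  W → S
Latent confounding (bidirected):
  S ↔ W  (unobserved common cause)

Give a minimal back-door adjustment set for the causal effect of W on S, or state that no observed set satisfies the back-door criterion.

desc(W)\{W}={S}; candidates ⊆ {L,M,P}.
W↔S: latent back-door arc(s) into W.
size 0: {}; under {} W still reaches {L,M,P,S} ∋ S.
size 1: {L}, {M}, {P}; under {L} W still reaches {M,S} ∋ S.
size 2: {L,M}, {L,P}, {M,P}; under {L,M} W still reaches {S} ∋ S.
W↔S cannot be blocked by any observed set — no back-door set.

W→S: no observed back-door set.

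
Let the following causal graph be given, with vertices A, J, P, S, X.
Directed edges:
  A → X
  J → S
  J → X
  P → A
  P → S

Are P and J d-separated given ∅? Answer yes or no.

Bayes-Ball from P | ∅ reaches {A,S,X}.
J ∉ reach(P|∅) ⇒ P ⊥ J | ∅.

Yes — P ⊥ J | ∅.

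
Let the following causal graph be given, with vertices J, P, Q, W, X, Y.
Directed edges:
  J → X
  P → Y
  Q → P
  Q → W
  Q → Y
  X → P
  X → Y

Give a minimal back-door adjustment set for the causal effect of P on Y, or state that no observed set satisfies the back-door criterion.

P→Y: minimal back-door set {Q, X}.

desc(P)\{P}={Y}; candidates ⊆ {J,Q,W,X}.
size 0: {}; under {} P still reaches {J,Q,W,X,Y} ∋ Y.
size 1: {J}, {Q}, {W} …(+1); under {J} P still reaches {Q,W,X,Y} ∋ Y.
{Q,X}: P⊥Y given {Q,X} in G with P→· removed — back-door holds.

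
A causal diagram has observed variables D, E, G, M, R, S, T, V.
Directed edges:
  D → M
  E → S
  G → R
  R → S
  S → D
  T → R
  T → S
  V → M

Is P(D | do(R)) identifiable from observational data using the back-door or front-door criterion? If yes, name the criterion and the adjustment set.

desc(R)\{R}={D,M,S}; candidates ⊆ {E,G,T,V}.
size 0: {}; under {} R still reaches {D,G,M,S,T} ∋ D.
{T}: R⊥D given {T} in G with R→· removed — back-door holds.
P(D|do(R)) = Σ_{T} P(D|R,T)·P(T).

P(D|do(R)): backdoor, adjust for {T}.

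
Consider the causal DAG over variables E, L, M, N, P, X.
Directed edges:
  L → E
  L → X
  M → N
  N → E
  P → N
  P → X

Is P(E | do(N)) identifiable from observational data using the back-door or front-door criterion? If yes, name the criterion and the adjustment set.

P(E|do(N)): backdoor, adjust for ∅.

desc(N)\{N}={E}; candidates ⊆ {L,M,P,X}.
∅: N⊥E given ∅ in G with N→· removed — back-door holds.
P(E|do(N)) = P(E|N) — no adjustment needed.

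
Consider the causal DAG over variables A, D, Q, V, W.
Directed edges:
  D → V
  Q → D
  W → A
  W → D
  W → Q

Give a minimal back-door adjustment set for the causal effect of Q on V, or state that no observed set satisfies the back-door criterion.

Q→V: minimal back-door set {W}.

desc(Q)\{Q}={D,V}; candidates ⊆ {A,W}.
size 0: {}; under {} Q still reaches {A,D,V,W} ∋ V.
{W}: Q⊥V given {W} in G with Q→· removed — back-door holds.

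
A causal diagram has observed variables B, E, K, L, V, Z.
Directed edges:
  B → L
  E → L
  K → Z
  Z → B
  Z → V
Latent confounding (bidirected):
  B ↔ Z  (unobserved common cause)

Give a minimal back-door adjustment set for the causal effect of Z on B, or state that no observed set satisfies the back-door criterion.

Z→B: no observed back-door set.

desc(Z)\{Z}={B,L,V}; candidates ⊆ {E,K}.
Z↔B: latent back-door arc(s) into Z.
size 0: {}; under {} Z still reaches {B,K,L} ∋ B.
size 1: {E}, {K}; under {E} Z still reaches {B,K,L} ∋ B.
size 2: {E,K}; under {E,K} Z still reaches {B,L} ∋ B.
Z↔B cannot be blocked by any observed set — no back-door set.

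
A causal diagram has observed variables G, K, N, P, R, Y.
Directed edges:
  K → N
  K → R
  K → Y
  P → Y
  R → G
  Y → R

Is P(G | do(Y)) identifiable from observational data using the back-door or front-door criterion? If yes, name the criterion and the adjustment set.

P(G|do(Y)): backdoor, adjust for {K}.

desc(Y)\{Y}={G,R}; candidates ⊆ {K,N,P}.
size 0: {}; under {} Y still reaches {G,K,N,P,R} ∋ G.
{K}: Y⊥G given {K} in G with Y→· removed — back-door holds.
P(G|do(Y)) = Σ_{K} P(G|Y,K)·P(K).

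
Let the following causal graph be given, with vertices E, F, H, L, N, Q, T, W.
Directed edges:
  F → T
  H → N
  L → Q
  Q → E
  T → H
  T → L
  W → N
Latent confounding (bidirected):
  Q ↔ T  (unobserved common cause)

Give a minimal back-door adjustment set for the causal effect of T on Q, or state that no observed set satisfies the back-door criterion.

desc(T)\{T}={E,H,L,N,Q}; candidates ⊆ {F,W}.
T↔Q: latent back-door arc(s) into T.
size 0: {}; under {} T still reaches {E,F,Q} ∋ Q.
size 1: {F}, {W}; under {F} T still reaches {E,Q} ∋ Q.
size 2: {F,W}; under {F,W} T still reaches {E,Q} ∋ Q.
T↔Q cannot be blocked by any observed set — no back-door set.

T→Q: no observed back-door set.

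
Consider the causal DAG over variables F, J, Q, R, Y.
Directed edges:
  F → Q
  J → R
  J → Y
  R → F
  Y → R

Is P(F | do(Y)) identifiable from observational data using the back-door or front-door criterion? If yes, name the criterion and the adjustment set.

desc(Y)\{Y}={F,Q,R}; candidates ⊆ {J}.
size 0: {}; under {} Y still reaches {F,J,Q,R} ∋ F.
{J}: Y⊥F given {J} in G with Y→· removed — back-door holds.
P(F|do(Y)) = Σ_{J} P(F|Y,J)·P(J).

P(F|do(Y)): backdoor, adjust for {J}.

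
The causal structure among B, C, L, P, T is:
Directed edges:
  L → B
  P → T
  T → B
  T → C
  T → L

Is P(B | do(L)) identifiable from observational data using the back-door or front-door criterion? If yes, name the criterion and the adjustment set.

desc(L)\{L}={B}; candidates ⊆ {C,P,T}.
size 0: {}; under {} L still reaches {B,C,P,T} ∋ B.
{T}: L⊥B given {T} in G with L→· removed — back-door holds.
P(B|do(L)) = Σ_{T} P(B|L,T)·P(T).

P(B|do(L)): backdoor, adjust for {T}.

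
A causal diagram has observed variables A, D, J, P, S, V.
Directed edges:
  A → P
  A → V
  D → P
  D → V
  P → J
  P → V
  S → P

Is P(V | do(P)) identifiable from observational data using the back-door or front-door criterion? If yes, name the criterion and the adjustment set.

P(V|do(P)): backdoor, adjust for {A, D}.

desc(P)\{P}={J,V}; candidates ⊆ {A,D,S}.
size 0: {}; under {} P still reaches {A,D,S,V} ∋ V.
size 1: {A}, {D}, {S}; under {A} P still reaches {D,S,V} ∋ V.
{A,D}: P⊥V given {A,D} in G with P→· removed — back-door holds.
P(V|do(P)) = Σ_{A,D} P(V|P,A,D)·P(A,D).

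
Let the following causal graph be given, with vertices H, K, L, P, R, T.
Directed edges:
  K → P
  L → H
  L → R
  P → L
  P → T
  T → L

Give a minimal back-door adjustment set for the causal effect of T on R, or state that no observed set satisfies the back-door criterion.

T→R: minimal back-door set {P}.

desc(T)\{T}={H,L,R}; candidates ⊆ {K,P}.
size 0: {}; under {} T still reaches {H,K,L,P,R} ∋ R.
{P}: T⊥R given {P} in G with T→· removed — back-door holds.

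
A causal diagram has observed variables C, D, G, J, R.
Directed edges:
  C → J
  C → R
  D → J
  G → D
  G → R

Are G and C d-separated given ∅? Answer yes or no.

Yes — G ⊥ C | ∅.

Bayes-Ball from G | ∅ reaches {D,J,R}.
C ∉ reach(G|∅) ⇒ G ⊥ C | ∅.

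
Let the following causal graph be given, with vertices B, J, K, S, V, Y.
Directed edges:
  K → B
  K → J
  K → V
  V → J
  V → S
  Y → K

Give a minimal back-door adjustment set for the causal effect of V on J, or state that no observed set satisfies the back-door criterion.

V→J: minimal back-door set {K}.

desc(V)\{V}={J,S}; candidates ⊆ {B,K,Y}.
size 0: {}; under {} V still reaches {B,J,K,Y} ∋ J.
{K}: V⊥J given {K} in G with V→· removed — back-door holds.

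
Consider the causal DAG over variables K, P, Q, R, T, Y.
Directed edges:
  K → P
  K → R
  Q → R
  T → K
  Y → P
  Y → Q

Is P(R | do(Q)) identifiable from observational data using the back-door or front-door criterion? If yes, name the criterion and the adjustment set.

desc(Q)\{Q}={R}; candidates ⊆ {K,P,T,Y}.
∅: Q⊥R given ∅ in G with Q→· removed — back-door holds.
P(R|do(Q)) = P(R|Q) — no adjustment needed.

P(R|do(Q)): backdoor, adjust for ∅.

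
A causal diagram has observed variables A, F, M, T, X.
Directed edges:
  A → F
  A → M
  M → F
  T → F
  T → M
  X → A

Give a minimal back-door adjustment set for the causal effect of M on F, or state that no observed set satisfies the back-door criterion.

M→F: minimal back-door set {A, T}.

desc(M)\{M}={F}; candidates ⊆ {A,T,X}.
size 0: {}; under {} M still reaches {A,F,T,X} ∋ F.
size 1: {A}, {T}, {X}; under {A} M still reaches {F,T} ∋ F.
{A,T}: M⊥F given {A,T} in G with M→· removed — back-door holds.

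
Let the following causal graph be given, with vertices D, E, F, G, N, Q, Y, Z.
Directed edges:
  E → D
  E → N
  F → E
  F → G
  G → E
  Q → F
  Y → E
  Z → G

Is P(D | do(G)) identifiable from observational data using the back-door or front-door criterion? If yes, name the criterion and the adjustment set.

desc(G)\{G}={D,E,N}; candidates ⊆ {F,Q,Y,Z}.
size 0: {}; under {} G still reaches {D,E,F,N,Q,Z} ∋ D.
{F}: G⊥D given {F} in G with G→· removed — back-door holds.
P(D|do(G)) = Σ_{F} P(D|G,F)·P(F).

P(D|do(G)): backdoor, adjust for {F}.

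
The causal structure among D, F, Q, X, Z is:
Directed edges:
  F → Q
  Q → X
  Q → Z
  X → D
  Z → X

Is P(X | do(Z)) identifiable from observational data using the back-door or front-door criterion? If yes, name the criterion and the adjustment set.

desc(Z)\{Z}={D,X}; candidates ⊆ {F,Q}.
size 0: {}; under {} Z still reaches {D,F,Q,X} ∋ X.
{Q}: Z⊥X given {Q} in G with Z→· removed — back-door holds.
P(X|do(Z)) = Σ_{Q} P(X|Z,Q)·P(Q).

P(X|do(Z)): backdoor, adjust for {Q}.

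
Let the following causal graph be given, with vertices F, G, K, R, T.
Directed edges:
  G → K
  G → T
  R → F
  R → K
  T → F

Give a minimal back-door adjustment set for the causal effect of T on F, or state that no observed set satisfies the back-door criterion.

T→F: minimal back-door set ∅.

desc(T)\{T}={F}; candidates ⊆ {G,K,R}.
∅: T⊥F given ∅ in G with T→· removed — back-door holds.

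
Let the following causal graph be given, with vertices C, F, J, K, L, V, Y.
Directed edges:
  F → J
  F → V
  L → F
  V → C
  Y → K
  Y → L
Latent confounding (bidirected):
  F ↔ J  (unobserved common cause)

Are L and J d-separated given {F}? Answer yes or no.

Bayes-Ball from L | {F} reaches {J,K,Y}.
J ∈ reach(L|{F}) ⇒ L ⊥̸ J | {F}.

No — L and J are d-connected given {F}.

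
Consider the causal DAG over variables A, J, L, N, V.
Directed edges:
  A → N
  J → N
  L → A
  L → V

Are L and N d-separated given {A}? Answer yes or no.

Bayes-Ball from L | {A} reaches {V}.
N ∉ reach(L|{A}) ⇒ L ⊥ N | {A}.

Yes — L ⊥ N | {A}.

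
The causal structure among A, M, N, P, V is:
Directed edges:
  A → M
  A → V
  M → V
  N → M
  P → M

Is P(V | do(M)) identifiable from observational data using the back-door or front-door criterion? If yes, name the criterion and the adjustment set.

P(V|do(M)): backdoor, adjust for {A}.

desc(M)\{M}={V}; candidates ⊆ {A,N,P}.
size 0: {}; under {} M still reaches {A,N,P,V} ∋ V.
{A}: M⊥V given {A} in G with M→· removed — back-door holds.
P(V|do(M)) = Σ_{A} P(V|M,A)·P(A).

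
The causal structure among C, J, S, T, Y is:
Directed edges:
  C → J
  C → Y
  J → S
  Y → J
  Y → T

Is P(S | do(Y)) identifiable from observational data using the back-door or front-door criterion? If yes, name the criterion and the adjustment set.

P(S|do(Y)): backdoor, adjust for {C}.

desc(Y)\{Y}={J,S,T}; candidates ⊆ {C}.
size 0: {}; under {} Y still reaches {C,J,S} ∋ S.
{C}: Y⊥S given {C} in G with Y→· removed — back-door holds.
P(S|do(Y)) = Σ_{C} P(S|Y,C)·P(C).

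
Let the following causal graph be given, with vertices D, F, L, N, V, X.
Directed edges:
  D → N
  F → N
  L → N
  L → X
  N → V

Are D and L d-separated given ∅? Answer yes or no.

Bayes-Ball from D | ∅ reaches {N,V}.
L ∉ reach(D|∅) ⇒ D ⊥ L | ∅.

Yes — D ⊥ L | ∅.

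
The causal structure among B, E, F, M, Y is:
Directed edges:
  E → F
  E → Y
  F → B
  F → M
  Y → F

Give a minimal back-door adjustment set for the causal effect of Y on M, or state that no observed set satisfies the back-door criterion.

Y→M: minimal back-door set {E}.

desc(Y)\{Y}={B,F,M}; candidates ⊆ {E}.
size 0: {}; under {} Y still reaches {B,E,F,M} ∋ M.
{E}: Y⊥M given {E} in G with Y→· removed — back-door holds.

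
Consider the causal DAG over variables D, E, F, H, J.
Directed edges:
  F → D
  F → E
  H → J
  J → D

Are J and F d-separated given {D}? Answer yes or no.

Bayes-Ball from J | {D} reaches {E,F,H}.
F ∈ reach(J|{D}) ⇒ J ⊥̸ F | {D}.

No — J and F are d-connected given {D}.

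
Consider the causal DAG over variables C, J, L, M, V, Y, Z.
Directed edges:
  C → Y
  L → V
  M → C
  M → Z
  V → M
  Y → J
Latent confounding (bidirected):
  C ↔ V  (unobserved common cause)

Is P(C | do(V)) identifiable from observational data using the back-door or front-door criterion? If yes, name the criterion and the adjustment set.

P(C|do(V)): frontdoor, adjust for {M}.

desc(V)\{V}={C,J,M,Y,Z}; candidates ⊆ {L}.
V↔C: latent back-door arc(s) into V.
size 0: {}; under {} V still reaches {C,J,L,Y} ∋ C.
size 1: {L}; under {L} V still reaches {C,J,Y} ∋ C.
V↔C cannot be blocked by any observed set — no back-door set.
{M}: (i) intercepts every directed V→C path; (ii) no back-door V→{M}; (iii) {V} blocks every back-door {M}→C. Front-door holds.
P(C|do(V)) = Σ_{M} P(M|V) Σ_{V'} P(C|M,V')P(V').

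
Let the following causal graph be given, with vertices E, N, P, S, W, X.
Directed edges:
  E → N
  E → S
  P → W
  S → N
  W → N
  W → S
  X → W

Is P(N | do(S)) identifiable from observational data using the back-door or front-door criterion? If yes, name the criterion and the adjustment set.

P(N|do(S)): backdoor, adjust for {E, W}.

desc(S)\{S}={N}; candidates ⊆ {E,P,W,X}.
size 0: {}; under {} S still reaches {E,N,P,W,X} ∋ N.
size 1: {E}, {P}, {W} …(+1); under {E} S still reaches {N,P,W,X} ∋ N.
{E,W}: S⊥N given {E,W} in G with S→· removed — back-door holds.
P(N|do(S)) = Σ_{E,W} P(N|S,E,W)·P(E,W).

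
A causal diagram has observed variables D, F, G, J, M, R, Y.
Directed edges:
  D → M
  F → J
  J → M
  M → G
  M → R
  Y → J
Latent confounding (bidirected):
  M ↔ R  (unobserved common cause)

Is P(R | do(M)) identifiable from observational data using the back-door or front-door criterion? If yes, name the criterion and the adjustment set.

P(R|do(M)): not identifiable (no BD/FD set).

desc(M)\{M}={G,R}; candidates ⊆ {D,F,J,Y}.
M↔R: latent back-door arc(s) into M.
size 0: {}; under {} M still reaches {D,F,J,R,Y} ∋ R.
size 1: {D}, {F}, {J} …(+1); under {D} M still reaches {F,J,R,Y} ∋ R.
size 2: {D,F}, {D,J}, {D,Y} …(+3); under {D,F} M still reaches {J,R,Y} ∋ R.
M↔R cannot be blocked by any observed set — no back-door set.
No mediator lies on a directed M→…→R path.
Neither criterion identifies P(R|do(M)) in this graph.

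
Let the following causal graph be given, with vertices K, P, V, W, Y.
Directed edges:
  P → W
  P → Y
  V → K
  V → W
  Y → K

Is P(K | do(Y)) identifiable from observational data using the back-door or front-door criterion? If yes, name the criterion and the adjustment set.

P(K|do(Y)): backdoor, adjust for ∅.

desc(Y)\{Y}={K}; candidates ⊆ {P,V,W}.
∅: Y⊥K given ∅ in G with Y→· removed — back-door holds.
P(K|do(Y)) = P(K|Y) — no adjustment needed.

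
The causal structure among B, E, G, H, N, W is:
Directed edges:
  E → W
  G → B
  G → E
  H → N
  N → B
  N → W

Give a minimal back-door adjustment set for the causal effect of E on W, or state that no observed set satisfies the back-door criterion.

E→W: minimal back-door set ∅.

desc(E)\{E}={W}; candidates ⊆ {B,G,H,N}.
∅: E⊥W given ∅ in G with E→· removed — back-door holds.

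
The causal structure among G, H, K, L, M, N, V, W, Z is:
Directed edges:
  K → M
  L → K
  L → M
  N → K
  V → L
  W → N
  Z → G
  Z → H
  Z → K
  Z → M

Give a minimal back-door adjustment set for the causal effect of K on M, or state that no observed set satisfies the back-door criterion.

desc(K)\{K}={M}; candidates ⊆ {G,H,L,N,V,W,Z}.
size 0: {}; under {} K still reaches {G,H,L,M,N,V,W,Z} ∋ M.
size 1: {G}, {H}, {L} …(+4); under {G} K still reaches {H,L,M,N,V,W,Z} ∋ M.
{L,Z}: K⊥M given {L,Z} in G with K→· removed — back-door holds.

K→M: minimal back-door set {L, Z}.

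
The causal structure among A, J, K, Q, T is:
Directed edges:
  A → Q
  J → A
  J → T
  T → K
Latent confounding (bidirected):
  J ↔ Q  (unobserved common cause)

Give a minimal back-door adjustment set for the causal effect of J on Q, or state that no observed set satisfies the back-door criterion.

desc(J)\{J}={A,K,Q,T}; candidates ⊆ {—}.
J↔Q: latent back-door arc(s) into J.
size 0: {}; under {} J still reaches {Q} ∋ Q.
J↔Q cannot be blocked by any observed set — no back-door set.

J→Q: no observed back-door set.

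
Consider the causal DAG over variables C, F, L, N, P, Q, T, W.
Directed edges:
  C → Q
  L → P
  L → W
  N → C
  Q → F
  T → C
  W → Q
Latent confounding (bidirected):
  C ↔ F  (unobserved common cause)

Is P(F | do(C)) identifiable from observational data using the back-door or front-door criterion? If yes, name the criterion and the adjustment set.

P(F|do(C)): frontdoor, adjust for {Q}.

desc(C)\{C}={F,Q}; candidates ⊆ {L,N,P,T,W}.
C↔F: latent back-door arc(s) into C.
size 0: {}; under {} C still reaches {F,N,T} ∋ F.
size 1: {L}, {N}, {P} …(+2); under {L} C still reaches {F,N,T} ∋ F.
size 2: {L,N}, {L,P}, {L,T} …(+7); under {L,N} C still reaches {F,T} ∋ F.
C↔F cannot be blocked by any observed set — no back-door set.
{Q}: (i) intercepts every directed C→F path; (ii) no back-door C→{Q}; (iii) {C} blocks every back-door {Q}→F. Front-door holds.
P(F|do(C)) = Σ_{Q} P(Q|C) Σ_{C'} P(F|Q,C')P(C').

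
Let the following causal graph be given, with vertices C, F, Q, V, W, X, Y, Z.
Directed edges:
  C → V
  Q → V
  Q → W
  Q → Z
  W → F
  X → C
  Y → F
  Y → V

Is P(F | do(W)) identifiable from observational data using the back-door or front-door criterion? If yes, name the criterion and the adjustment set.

P(F|do(W)): backdoor, adjust for ∅.

desc(W)\{W}={F}; candidates ⊆ {C,Q,V,X,Y,Z}.
∅: W⊥F given ∅ in G with W→· removed — back-door holds.
P(F|do(W)) = P(F|W) — no adjustment needed.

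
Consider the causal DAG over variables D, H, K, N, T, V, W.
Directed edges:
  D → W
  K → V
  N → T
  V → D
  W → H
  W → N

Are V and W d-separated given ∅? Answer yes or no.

No — V and W are d-connected given ∅.

Bayes-Ball from V | ∅ reaches {D,H,K,N,T,W}.
W ∈ reach(V|∅) ⇒ V ⊥̸ W | ∅.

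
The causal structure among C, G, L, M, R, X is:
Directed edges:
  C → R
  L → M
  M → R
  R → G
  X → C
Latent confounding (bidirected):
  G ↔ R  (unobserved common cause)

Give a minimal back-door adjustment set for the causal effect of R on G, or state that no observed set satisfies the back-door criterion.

R→G: no observed back-door set.

desc(R)\{R}={G}; candidates ⊆ {C,L,M,X}.
R↔G: latent back-door arc(s) into R.
size 0: {}; under {} R still reaches {C,G,L,M,X} ∋ G.
size 1: {C}, {L}, {M} …(+1); under {C} R still reaches {G,L,M} ∋ G.
size 2: {C,L}, {C,M}, {C,X} …(+3); under {C,L} R still reaches {G,M} ∋ G.
R↔G cannot be blocked by any observed set — no back-door set.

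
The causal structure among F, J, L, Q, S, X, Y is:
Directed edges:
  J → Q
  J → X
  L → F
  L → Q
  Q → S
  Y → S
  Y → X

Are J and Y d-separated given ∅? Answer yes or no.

Bayes-Ball from J | ∅ reaches {Q,S,X}.
Y ∉ reach(J|∅) ⇒ J ⊥ Y | ∅.

Yes — J ⊥ Y | ∅.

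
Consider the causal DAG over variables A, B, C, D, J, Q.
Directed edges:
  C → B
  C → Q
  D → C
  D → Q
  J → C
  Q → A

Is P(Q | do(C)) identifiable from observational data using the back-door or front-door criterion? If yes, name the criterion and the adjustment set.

P(Q|do(C)): backdoor, adjust for {D}.

desc(C)\{C}={A,B,Q}; candidates ⊆ {D,J}.
size 0: {}; under {} C still reaches {A,D,J,Q} ∋ Q.
{D}: C⊥Q given {D} in G with C→· removed — back-door holds.
P(Q|do(C)) = Σ_{D} P(Q|C,D)·P(D).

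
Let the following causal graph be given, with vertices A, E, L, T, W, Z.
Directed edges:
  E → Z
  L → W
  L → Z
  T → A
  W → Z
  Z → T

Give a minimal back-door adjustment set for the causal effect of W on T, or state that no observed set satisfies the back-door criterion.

W→T: minimal back-door set {L}.

desc(W)\{W}={A,T,Z}; candidates ⊆ {E,L}.
size 0: {}; under {} W still reaches {A,L,T,Z} ∋ T.
{L}: W⊥T given {L} in G with W→· removed — back-door holds.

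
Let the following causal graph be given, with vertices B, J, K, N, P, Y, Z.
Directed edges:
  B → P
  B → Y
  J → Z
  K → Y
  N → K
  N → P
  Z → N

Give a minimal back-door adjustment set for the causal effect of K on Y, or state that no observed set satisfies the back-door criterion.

desc(K)\{K}={Y}; candidates ⊆ {B,J,N,P,Z}.
∅: K⊥Y given ∅ in G with K→· removed — back-door holds.

K→Y: minimal back-door set ∅.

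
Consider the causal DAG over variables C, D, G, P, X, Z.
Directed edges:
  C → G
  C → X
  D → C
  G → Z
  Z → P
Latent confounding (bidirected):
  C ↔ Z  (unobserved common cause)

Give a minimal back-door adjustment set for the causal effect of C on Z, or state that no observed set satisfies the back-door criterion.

C→Z: no observed back-door set.

desc(C)\{C}={G,P,X,Z}; candidates ⊆ {D}.
C↔Z: latent back-door arc(s) into C.
size 0: {}; under {} C still reaches {D,P,Z} ∋ Z.
size 1: {D}; under {D} C still reaches {P,Z} ∋ Z.
C↔Z cannot be blocked by any observed set — no back-door set.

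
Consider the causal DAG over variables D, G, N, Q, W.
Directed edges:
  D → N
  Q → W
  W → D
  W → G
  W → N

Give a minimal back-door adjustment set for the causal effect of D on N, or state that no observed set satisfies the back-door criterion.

desc(D)\{D}={N}; candidates ⊆ {G,Q,W}.
size 0: {}; under {} D still reaches {G,N,Q,W} ∋ N.
{W}: D⊥N given {W} in G with D→· removed — back-door holds.

D→N: minimal back-door set {W}.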